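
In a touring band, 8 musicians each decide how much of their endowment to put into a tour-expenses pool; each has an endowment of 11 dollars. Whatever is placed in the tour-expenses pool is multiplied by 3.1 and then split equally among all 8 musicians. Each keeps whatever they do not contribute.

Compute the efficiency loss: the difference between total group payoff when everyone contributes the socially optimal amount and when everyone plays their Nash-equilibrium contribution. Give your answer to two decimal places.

Each contributed unit returns 3.1/8 = 0.3875 to its contributor — below 1 — so contributing 0 is dominant for every player. At the Nash equilibrium everyone keeps their 11, and the group total is 8 × 11 = 88.
Each contributed unit returns 3.100 to the group as a whole (0.3875 to each of 8 players), which exceeds 1, so the social optimum is full contribution: group total = 3.100 × 88 = 272.80.
Efficiency loss = 272.80 − 88 = 184.80.

184.80 dollars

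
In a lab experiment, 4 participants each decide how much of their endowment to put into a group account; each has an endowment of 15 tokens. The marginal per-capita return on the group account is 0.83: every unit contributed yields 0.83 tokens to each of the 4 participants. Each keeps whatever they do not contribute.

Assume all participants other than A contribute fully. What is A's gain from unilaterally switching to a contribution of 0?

2.55 tokens

Switching from a contribution of 15 to 0 lets A keep an extra 15 tokens, but lowers the group account by 15, which costs A their own share of that drop: 0.83 × 15 = 12.45.
Net gain = 15 − 12.45 = 2.55. The private return per contributed unit (0.83) is below 1, so free-riding is indeed the best response regardless of what the others do.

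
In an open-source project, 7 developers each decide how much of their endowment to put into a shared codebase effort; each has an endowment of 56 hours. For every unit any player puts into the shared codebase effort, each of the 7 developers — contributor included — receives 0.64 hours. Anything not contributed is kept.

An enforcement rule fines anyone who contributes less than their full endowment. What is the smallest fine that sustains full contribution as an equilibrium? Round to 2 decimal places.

20.16 hours

Given the others contribute fully, the best deviation is to contribute 0 (any partial contribution still incurs the fine and gives up units whose private return 0.64 is below 1).
Deviating from 56 to 0 saves 56 hours but forfeits the deviator's share of the drop in the shared codebase effort: 0.64 × 56 = 35.84.
So the deviation gain is 56 − 35.84 = 20.16, and the fine must be at least 20.16 hours to wipe it out.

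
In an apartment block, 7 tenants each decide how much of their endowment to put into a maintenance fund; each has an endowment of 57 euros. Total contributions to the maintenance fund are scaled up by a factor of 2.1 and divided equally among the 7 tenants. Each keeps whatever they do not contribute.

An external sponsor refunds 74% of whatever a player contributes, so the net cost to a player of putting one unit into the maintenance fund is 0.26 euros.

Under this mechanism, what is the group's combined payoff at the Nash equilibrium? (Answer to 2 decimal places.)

1133.16 euros

The effective private return per unit is now (2.1/7) / 0.26 = 1.1538 > 1, so every player's dominant strategy flips to full contribution.
So the Nash equilibrium is full contribution by all 7; the group earns 7 × (57 × 0.74 + 2.1 × 57) = 1133.16.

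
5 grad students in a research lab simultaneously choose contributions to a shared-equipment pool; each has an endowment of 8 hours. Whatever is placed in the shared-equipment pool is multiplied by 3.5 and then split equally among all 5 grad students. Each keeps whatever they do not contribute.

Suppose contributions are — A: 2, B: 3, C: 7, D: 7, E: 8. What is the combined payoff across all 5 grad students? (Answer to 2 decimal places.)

Total contributed: 2 + 3 + 7 + 7 + 8 = 27; total kept: 5 × 8 − 27 = 13.
The shared-equipment pool pays out 3.5 × 27 = 94.50 in aggregate.
Group total = 13 + 94.50 = 107.50.

107.50 hours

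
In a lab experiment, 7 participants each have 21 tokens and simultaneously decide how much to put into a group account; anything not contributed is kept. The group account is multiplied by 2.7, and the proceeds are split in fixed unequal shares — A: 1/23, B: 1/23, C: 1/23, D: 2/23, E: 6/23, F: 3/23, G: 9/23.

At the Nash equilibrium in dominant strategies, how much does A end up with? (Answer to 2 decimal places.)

For player j, contributing a unit is worthwhile iff 2.7 × (j's share) ≥ 1, i.e. iff j's share is at least 0.3704.
The only share above 0.3704 is G's 9/23, contributing 21; the remaining 6 contribute 0. Total contributed: 21.
A keeps 21 and receives 2.7 × 21 × 1/23 = 2.47 from the group account, for a payoff of 23.47.

23.47 tokens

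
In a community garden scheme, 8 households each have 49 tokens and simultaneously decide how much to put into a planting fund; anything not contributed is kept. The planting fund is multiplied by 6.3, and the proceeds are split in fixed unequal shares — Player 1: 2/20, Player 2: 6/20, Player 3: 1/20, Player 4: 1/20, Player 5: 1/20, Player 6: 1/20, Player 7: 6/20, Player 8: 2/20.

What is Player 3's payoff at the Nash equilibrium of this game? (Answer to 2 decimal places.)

Each unit j contributes comes back to j as 6.3 × (j's share), so j prefers to contribute only if that share exceeds 1/6.3 = 0.1587; otherwise keeping the unit dominates.
Player 2 and Player 7 clear that bar, contributing 49 each; the remaining 6 contribute 0. Total contributed: 98.
Player 3 keeps 49 and receives 6.3 × 98 × 1/20 = 30.87 from the planting fund, for a payoff of 79.87.

79.87 tokens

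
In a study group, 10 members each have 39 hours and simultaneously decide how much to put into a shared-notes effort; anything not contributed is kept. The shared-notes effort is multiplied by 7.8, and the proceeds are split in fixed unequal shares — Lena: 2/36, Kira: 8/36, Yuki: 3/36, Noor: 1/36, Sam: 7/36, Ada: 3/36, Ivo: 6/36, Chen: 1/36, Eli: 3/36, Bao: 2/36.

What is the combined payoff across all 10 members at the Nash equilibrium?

For player j, contributing a unit is worthwhile iff 7.8 × (j's share) ≥ 1, i.e. iff j's share is at least 0.1282.
Kira, Sam and Ivo are above the threshold, contributing 39 each; the remaining 7 contribute 0. Total contributed: 117.
The shared-notes effort pays out 7.8 × 117 = 912.60 in total (split across the unequal shares, but the aggregate is all that matters for the group sum).
The 7 free-riders keep 39 each, adding 273. Group total = 273 + 912.60 = 1185.60.

1185.60 hours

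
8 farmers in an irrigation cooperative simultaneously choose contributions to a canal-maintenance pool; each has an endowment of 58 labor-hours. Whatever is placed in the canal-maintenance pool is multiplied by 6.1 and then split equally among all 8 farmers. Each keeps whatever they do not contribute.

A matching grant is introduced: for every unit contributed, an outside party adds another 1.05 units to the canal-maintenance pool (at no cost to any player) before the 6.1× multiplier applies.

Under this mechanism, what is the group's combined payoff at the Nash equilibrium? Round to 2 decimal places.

5802.32 labor-hours

Under the mechanism each unit contributed yields 6.1 × 2.05 / 8 = 1.5631 back to its contributor per unit of net cost, which exceeds 1, making full contribution the dominant choice for everyone.
So the Nash equilibrium is full contribution by all 8; the group earns 6.1 × 2.05 × 464 = 5802.32.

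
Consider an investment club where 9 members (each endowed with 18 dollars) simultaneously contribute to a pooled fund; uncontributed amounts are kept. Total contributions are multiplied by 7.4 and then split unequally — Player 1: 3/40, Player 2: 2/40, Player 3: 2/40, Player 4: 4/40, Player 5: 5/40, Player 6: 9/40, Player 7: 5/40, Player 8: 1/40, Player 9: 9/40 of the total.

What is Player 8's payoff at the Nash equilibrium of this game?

Each unit j contributes comes back to j as 7.4 × (j's share), so j prefers to contribute only if that share exceeds 1/7.4 = 0.1351; otherwise keeping the unit dominates.
The shares above 0.1351 belong to Player 6 and Player 9, contributing 18 each; the remaining 7 contribute 0. Total contributed: 36.
Player 8 keeps 18 and receives 7.4 × 36 × 1/40 = 6.66 from the pooled fund, for a payoff of 24.66.

24.66 dollars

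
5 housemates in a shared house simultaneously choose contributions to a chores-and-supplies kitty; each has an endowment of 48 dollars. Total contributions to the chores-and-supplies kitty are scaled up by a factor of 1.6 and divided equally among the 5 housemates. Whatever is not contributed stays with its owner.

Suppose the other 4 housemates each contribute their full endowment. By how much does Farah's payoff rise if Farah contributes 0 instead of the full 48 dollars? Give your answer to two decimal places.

Switching from a contribution of 48 to 0 lets Farah keep an extra 48 dollars, but lowers the chores-and-supplies kitty by 48, which costs Farah their own share of that drop: 1.6/5 × 48 = 15.36.
Net gain = 48 − 15.36 = 32.64. The private return per contributed unit (0.3200) is below 1, so free-riding is indeed the best response regardless of what the others do.

32.64 dollars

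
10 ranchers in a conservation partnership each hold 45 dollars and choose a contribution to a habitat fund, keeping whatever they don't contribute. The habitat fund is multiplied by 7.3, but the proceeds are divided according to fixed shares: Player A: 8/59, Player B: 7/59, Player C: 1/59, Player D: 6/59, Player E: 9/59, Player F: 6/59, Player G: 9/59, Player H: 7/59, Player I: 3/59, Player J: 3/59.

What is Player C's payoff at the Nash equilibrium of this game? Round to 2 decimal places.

56.14 dollars

Player j's private return per contributed unit is 7.3 × (j's share). Contributing is weakly dominant for j when that share is at least 1/7.3 = 0.1370, and contributing 0 is dominant otherwise.
The shares above 0.1370 belong to Player E and Player G, contributing 45 each; the remaining 8 contribute 0. Total contributed: 90.
Player C keeps 45 and receives 7.3 × 90 × 1/59 = 11.14 from the habitat fund, for a payoff of 56.14.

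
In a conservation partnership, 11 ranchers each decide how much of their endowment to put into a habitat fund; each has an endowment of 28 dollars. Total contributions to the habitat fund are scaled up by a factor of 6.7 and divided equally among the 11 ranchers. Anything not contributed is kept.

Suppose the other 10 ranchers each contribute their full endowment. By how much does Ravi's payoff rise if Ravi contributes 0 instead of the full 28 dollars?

Switching from a contribution of 28 to 0 lets Ravi keep an extra 28 dollars, but lowers the habitat fund by 28, which costs Ravi their own share of that drop: 6.7/11 × 28 = 17.05.
Net gain = 28 − 17.05 = 10.95. The private return per contributed unit (0.6091) is below 1, so free-riding is indeed the best response regardless of what the others do.

10.95 dollars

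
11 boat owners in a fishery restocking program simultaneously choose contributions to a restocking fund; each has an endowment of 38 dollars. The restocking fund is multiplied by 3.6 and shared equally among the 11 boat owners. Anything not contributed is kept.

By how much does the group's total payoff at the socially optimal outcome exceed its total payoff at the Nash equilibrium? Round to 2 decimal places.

Each contributed unit returns 3.6/11 = 0.3273 to its contributor — below 1 — so contributing 0 is dominant for every player. At the Nash equilibrium everyone keeps their 38, and the group total is 11 × 38 = 418.
Each contributed unit returns 3.600 to the group as a whole (0.3273 to each of 11 players), which exceeds 1, so the social optimum is full contribution: group total = 3.600 × 418 = 1504.80.
Efficiency loss = 1504.80 − 418 = 1086.80.

1086.80 dollars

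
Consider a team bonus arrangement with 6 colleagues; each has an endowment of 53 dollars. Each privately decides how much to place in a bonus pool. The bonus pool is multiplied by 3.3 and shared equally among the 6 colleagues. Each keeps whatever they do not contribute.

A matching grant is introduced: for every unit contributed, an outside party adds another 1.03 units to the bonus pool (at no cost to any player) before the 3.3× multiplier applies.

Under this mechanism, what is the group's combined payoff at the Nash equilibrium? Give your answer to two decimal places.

2130.28 dollars

Under the mechanism each unit contributed yields 3.3 × 2.03 / 6 = 1.1165 back to its contributor per unit of net cost, which exceeds 1, making full contribution the dominant choice for everyone.
So the Nash equilibrium is full contribution by all 6; the group earns 3.3 × 2.03 × 318 = 2130.28.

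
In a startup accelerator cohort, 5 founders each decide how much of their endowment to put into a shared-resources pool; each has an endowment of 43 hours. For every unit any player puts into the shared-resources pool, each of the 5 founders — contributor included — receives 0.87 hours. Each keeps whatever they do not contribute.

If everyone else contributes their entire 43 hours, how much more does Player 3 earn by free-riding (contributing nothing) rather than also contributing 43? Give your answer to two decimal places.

5.59 hours

Switching from a contribution of 43 to 0 lets Player 3 keep an extra 43 hours, but lowers the shared-resources pool by 43, which costs Player 3 their own share of that drop: 0.87 × 43 = 37.41.
Net gain = 43 − 37.41 = 5.59. The private return per contributed unit (0.87) is below 1, so free-riding is indeed the best response regardless of what the others do.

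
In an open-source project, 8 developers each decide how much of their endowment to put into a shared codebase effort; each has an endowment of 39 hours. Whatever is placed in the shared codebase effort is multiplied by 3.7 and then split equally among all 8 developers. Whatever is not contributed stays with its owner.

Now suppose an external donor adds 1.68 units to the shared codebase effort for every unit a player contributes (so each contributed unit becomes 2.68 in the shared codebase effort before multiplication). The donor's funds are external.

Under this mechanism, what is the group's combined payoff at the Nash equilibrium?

The effective private return per unit is now 3.7 × 2.68 / 8 = 1.2395 > 1, so every player's dominant strategy flips to full contribution.
So the Nash equilibrium is full contribution by all 8; the group earns 3.7 × 2.68 × 312 = 3093.79.

3093.79 hours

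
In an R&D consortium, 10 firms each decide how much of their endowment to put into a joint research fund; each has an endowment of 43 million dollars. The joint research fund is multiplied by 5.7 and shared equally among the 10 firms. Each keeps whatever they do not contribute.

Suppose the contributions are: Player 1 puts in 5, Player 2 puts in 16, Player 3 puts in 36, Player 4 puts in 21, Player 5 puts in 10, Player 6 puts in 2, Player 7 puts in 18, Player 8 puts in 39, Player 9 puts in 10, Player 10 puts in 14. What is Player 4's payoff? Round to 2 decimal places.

119.47 million dollars

Total contributed: 5 + 16 + 36 + 21 + 10 + 2 + 18 + 39 + 10 + 14 = 171.
Each receives 5.7 × 171 / 10 = 97.47 from the joint research fund.
Player 4 keeps 43 − 21 = 22, so Player 4's payoff is 22 + 97.47 = 119.47.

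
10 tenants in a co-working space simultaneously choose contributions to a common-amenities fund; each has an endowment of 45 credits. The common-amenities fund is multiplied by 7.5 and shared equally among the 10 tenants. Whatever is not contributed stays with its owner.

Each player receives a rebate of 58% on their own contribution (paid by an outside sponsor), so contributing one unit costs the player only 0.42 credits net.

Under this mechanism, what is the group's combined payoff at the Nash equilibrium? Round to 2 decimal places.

With the mechanism, a contributed unit returns (7.5/10) / 0.42 = 1.7857 per unit of net cost to the contributor — now above 1 — so contributing fully is weakly dominant for every player.
At the Nash equilibrium everyone contributes 45. Group total payoff = 10 × (45 × 0.58 + 7.5 × 45) = 3636.00.

3636.00 credits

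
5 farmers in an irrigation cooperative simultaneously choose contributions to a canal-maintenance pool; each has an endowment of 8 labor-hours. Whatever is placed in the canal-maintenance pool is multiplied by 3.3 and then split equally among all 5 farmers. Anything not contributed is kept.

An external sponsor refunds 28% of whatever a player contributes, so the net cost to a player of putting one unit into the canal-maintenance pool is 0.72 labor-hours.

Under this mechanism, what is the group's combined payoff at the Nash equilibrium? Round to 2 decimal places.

40.00 labor-hours

The effective private return is (3.3/5) / 0.72 = 0.9167, which is still under 1, so the mechanism doesn't change anyone's dominant strategy: zero contribution.
At the Nash equilibrium no one contributes; group total payoff = 5 × 8 = 40.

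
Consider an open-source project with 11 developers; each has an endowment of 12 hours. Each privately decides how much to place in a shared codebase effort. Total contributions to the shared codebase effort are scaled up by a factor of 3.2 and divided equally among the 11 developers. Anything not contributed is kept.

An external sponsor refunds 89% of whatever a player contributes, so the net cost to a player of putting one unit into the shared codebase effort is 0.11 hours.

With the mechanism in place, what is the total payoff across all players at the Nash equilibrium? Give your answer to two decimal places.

539.88 hours

The effective private return per unit is now (3.2/11) / 0.11 = 2.6446 > 1, so every player's dominant strategy flips to full contribution.
So the Nash equilibrium is full contribution by all 11; the group earns 11 × (12 × 0.89 + 3.2 × 12) = 539.88.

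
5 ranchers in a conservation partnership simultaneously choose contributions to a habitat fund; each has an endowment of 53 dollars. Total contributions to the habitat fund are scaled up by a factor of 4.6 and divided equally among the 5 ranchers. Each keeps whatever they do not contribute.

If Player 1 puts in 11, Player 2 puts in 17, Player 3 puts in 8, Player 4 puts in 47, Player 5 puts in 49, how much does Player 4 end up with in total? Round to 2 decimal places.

127.44 dollars

Total contributed: 11 + 17 + 8 + 47 + 49 = 132.
Each receives 4.6 × 132 / 5 = 121.44 from the habitat fund.
Player 4 keeps 53 − 47 = 6, so Player 4's payoff is 6 + 121.44 = 127.44.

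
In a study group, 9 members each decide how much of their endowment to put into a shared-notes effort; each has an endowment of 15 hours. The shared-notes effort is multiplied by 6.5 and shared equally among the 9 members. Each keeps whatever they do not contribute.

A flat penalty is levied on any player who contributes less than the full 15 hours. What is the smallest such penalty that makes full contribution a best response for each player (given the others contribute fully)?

4.17 hours

Given the others contribute fully, the best deviation is to contribute 0 (any partial contribution still incurs the fine and gives up units whose private return 0.7222 is below 1).
Deviating from 15 to 0 saves 15 hours but forfeits the deviator's share of the drop in the shared-notes effort: 6.5/9 × 15 = 10.83.
So the deviation gain is 15 − 10.83 = 4.17, and the fine must be at least 4.17 hours to wipe it out.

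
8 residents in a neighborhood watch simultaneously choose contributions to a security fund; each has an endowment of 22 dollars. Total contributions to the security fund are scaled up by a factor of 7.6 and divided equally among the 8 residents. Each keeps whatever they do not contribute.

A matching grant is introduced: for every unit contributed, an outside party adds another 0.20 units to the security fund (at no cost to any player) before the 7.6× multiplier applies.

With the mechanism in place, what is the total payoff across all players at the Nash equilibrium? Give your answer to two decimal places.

Under the mechanism each unit contributed yields 7.6 × 1.20 / 8 = 1.1400 back to its contributor per unit of net cost, which exceeds 1, making full contribution the dominant choice for everyone.
At the Nash equilibrium everyone contributes 22. Group total payoff = 7.6 × 1.20 × 176 = 1605.12.

1605.12 dollars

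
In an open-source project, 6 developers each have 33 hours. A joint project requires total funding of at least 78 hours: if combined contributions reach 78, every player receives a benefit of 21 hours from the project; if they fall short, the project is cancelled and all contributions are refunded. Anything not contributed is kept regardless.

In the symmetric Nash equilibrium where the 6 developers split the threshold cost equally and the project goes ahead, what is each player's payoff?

41 hours

Equal share of the threshold: 78/6 = 13.
At this profile no one gains by cutting their contribution: any cut drops the total below 78, the project is cancelled, contributions are refunded, and the deviator ends with 33, which is less than 33 − 13 + 21 = 41. Contributing more than 13 just wastes the excess. So contributing exactly 13 is a best response.
Each player's payoff: 33 − 13 + 21 = 41.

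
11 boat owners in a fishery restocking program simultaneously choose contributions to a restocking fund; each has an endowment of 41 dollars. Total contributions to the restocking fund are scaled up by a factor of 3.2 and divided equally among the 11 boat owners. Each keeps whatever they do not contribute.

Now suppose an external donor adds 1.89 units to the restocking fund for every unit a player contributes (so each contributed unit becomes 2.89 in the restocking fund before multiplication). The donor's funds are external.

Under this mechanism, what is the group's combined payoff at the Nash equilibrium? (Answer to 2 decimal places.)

451.00 dollars

With the mechanism, a contributed unit returns 3.2 × 2.89 / 11 = 0.8407 per unit of net cost — still below 1 — so contributing 0 remains dominant for every player.
At the Nash equilibrium no one contributes; group total payoff = 11 × 41 = 451.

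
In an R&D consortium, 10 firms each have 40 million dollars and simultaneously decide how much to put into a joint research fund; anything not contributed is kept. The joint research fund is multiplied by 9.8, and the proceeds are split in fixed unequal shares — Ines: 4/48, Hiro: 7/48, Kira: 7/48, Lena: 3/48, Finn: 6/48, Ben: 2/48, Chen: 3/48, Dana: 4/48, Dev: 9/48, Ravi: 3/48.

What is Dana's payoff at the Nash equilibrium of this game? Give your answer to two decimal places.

A player with share s gets back 9.8·s per unit contributed, so full contribution is dominant for anyone with s > 1/9.8 = 0.1020 and zero contribution is dominant for anyone below.
The shares above 0.1020 belong to Hiro, Kira, Finn and Dev, contributing 40 each; the remaining 6 contribute 0. Total contributed: 160.
Dana keeps 40 and receives 9.8 × 160 × 4/48 = 130.67 from the joint research fund, for a payoff of 170.67.

170.67 million dollars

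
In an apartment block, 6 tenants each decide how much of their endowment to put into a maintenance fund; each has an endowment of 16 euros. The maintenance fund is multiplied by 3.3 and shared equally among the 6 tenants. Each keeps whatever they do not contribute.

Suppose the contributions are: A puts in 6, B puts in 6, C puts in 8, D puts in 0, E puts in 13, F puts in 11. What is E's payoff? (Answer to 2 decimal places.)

27.20 euros

Total contributed: 6 + 6 + 8 + 0 + 13 + 11 = 44.
Each receives 3.3 × 44 / 6 = 24.20 from the maintenance fund.
E keeps 16 − 13 = 3, so E's payoff is 3 + 24.20 = 27.20.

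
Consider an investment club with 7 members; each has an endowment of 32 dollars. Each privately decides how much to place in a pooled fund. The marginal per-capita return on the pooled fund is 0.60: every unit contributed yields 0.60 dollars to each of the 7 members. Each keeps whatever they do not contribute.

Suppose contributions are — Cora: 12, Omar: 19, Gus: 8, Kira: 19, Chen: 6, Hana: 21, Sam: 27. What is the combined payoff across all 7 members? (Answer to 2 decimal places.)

582.40 dollars

Total contributed: 12 + 19 + 8 + 19 + 6 + 21 + 27 = 112; total kept: 7 × 32 − 112 = 112.
The pooled fund pays out 0.60 × 7 × 112 = 470.40 in aggregate.
Group total = 112 + 470.40 = 582.40.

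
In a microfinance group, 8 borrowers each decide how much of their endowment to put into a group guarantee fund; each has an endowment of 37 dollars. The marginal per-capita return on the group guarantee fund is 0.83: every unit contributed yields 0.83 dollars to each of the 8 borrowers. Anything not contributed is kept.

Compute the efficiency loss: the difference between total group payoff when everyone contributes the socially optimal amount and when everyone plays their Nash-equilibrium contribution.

The private return per contributed unit is 0.83 < 1, so contributing 0 is dominant for every player. At the Nash equilibrium everyone keeps their 37, and the group total is 8 × 37 = 296.
Each contributed unit returns 6.640 to the group as a whole (0.83 to each of 8 players), which exceeds 1, so the social optimum is full contribution: group total = 6.640 × 296 = 1965.44.
Efficiency loss = 1965.44 − 296 = 1669.44.

1669.44 dollars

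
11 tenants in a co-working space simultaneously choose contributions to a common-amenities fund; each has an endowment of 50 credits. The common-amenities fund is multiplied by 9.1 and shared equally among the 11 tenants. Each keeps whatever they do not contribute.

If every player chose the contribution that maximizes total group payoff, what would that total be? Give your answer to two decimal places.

5005.00 credits

Each contributed unit returns 9.100 to the group as a whole (0.8273 to each of 11 players), which exceeds 1, so the social optimum is full contribution: group total = 9.100 × 550 = 5005.00.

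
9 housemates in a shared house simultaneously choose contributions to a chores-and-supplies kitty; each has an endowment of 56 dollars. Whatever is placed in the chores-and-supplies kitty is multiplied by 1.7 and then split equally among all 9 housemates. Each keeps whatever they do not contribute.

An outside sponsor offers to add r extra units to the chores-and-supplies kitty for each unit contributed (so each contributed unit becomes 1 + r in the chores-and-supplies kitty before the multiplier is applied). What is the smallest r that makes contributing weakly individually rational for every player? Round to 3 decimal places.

With matching at rate r, one contributed unit becomes (1 + r) in the chores-and-supplies kitty and returns 1.7 × (1 + r) / 9 to the contributor.
Setting this equal to 1: 1 + r = 9/1.7 = 5.2941.
So the minimum matching rate is r = 5.2941 − 1 = 4.294.

4.294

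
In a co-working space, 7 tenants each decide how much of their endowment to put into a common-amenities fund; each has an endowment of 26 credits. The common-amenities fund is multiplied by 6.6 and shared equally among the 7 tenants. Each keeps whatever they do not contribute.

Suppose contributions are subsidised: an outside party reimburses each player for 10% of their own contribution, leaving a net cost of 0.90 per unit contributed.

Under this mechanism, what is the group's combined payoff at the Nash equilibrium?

1219.40 credits

Under the mechanism each unit contributed yields (6.6/7) / 0.90 = 1.0476 back to its contributor per unit of net cost, which exceeds 1, making full contribution the dominant choice for everyone.
At the Nash equilibrium everyone contributes 26. Group total payoff = 7 × (26 × 0.10 + 6.6 × 26) = 1219.40.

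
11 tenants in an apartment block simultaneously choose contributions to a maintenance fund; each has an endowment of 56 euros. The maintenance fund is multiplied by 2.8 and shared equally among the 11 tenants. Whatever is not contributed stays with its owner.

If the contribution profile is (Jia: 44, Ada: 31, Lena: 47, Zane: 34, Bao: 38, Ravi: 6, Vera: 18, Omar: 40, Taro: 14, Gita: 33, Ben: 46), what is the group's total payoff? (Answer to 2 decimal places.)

1247.80 euros

Total contributed: 44 + 31 + 47 + 34 + 38 + 6 + 18 + 40 + 14 + 33 + 46 = 351; total kept: 11 × 56 − 351 = 265.
The maintenance fund pays out 2.8 × 351 = 982.80 in aggregate.
Group total = 265 + 982.80 = 1247.80.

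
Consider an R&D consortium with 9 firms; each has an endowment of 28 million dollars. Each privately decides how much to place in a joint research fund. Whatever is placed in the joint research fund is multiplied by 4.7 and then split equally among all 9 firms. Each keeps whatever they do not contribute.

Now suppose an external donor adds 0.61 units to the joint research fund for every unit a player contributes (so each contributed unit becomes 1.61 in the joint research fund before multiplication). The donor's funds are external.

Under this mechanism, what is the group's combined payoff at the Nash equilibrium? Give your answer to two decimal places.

The effective private return is 4.7 × 1.61 / 9 = 0.8408, which is still under 1, so the mechanism doesn't change anyone's dominant strategy: zero contribution.
At the Nash equilibrium no one contributes; group total payoff = 9 × 28 = 252.

252.00 million dollars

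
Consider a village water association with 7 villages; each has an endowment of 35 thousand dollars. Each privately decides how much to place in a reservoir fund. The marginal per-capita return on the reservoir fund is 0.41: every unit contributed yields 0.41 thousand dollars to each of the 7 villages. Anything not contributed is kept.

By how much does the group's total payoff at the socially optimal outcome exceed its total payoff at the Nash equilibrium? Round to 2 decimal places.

The private return per contributed unit is 0.41 < 1, so contributing 0 is dominant for every player. At the Nash equilibrium everyone keeps their 35, and the group total is 7 × 35 = 245.
Each contributed unit returns 2.870 to the group as a whole (0.41 to each of 7 players), which exceeds 1, so the social optimum is full contribution: group total = 2.870 × 245 = 703.15.
Efficiency loss = 703.15 − 245 = 458.15.

458.15 thousand dollars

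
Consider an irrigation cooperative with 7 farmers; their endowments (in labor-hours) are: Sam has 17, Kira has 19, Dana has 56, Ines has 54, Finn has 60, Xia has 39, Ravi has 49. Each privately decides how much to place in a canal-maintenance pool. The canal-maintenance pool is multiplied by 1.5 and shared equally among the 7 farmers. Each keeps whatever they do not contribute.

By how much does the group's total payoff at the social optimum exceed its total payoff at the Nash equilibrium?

The private return per contributed unit is 1.5/7 = 0.2143 < 1 for every player regardless of endowment, so the Nash equilibrium is zero contribution and the group total is Σ E_j = 17 + 19 + 56 + 54 + 60 + 39 + 49 = 294.
Each contributed unit returns 1.500 to the group, so the social optimum is full contribution by everyone: group total = 1.500 × 294 = 441.00.
Efficiency loss = (1.500 − 1) × 294 = 147.00.

147.00 labor-hours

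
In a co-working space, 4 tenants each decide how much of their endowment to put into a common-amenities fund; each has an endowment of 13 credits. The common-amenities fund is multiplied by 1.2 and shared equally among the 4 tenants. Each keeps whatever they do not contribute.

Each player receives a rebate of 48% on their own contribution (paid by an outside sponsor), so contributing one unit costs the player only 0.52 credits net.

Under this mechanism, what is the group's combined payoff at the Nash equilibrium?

The effective private return is (1.2/4) / 0.52 = 0.5769, which is still under 1, so the mechanism doesn't change anyone's dominant strategy: zero contribution.
Everyone keeps their endowment and the group total is 4 × 13 = 52.

52.00 credits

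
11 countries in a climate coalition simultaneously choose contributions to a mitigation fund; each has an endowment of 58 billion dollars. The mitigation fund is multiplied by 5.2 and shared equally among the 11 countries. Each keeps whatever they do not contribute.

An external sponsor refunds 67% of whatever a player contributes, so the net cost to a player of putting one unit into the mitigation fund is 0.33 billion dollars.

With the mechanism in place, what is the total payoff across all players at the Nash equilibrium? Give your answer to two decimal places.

3745.06 billion dollars

With the mechanism, a contributed unit returns (5.2/11) / 0.33 = 1.4325 per unit of net cost to the contributor — now above 1 — so contributing fully is weakly dominant for every player.
At the Nash equilibrium everyone contributes 58. Group total payoff = 11 × (58 × 0.67 + 5.2 × 58) = 3745.06.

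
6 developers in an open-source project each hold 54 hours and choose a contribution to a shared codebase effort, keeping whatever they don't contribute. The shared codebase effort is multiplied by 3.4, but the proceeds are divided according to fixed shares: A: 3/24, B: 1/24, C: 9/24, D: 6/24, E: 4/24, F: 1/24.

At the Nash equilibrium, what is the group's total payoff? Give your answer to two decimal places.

A player with share s gets back 3.4·s per unit contributed, so full contribution is dominant for anyone with s > 1/3.4 = 0.2941 and zero contribution is dominant for anyone below.
C alone (share 9/24) is above the threshold, contributing 54; the remaining 5 contribute 0. Total contributed: 54.
The shared codebase effort pays out 3.4 × 54 = 183.60 in total (split across the unequal shares, but the aggregate is all that matters for the group sum).
The 5 free-riders keep 54 each, adding 270. Group total = 270 + 183.60 = 453.60.

453.60 hours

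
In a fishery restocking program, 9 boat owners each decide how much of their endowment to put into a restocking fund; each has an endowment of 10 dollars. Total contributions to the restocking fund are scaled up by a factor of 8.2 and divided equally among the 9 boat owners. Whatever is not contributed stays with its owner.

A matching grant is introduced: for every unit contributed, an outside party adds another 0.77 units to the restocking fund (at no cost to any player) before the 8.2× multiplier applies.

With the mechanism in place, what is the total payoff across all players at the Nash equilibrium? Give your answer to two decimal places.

Under the mechanism each unit contributed yields 8.2 × 1.77 / 9 = 1.6127 back to its contributor per unit of net cost, which exceeds 1, making full contribution the dominant choice for everyone.
At the Nash equilibrium everyone contributes 10. Group total payoff = 8.2 × 1.77 × 90 = 1306.26.

1306.26 dollars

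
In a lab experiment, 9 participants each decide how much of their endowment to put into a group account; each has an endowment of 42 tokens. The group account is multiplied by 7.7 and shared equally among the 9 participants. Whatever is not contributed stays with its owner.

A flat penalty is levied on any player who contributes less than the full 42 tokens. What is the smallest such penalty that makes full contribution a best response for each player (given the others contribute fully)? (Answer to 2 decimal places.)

Given the others contribute fully, the best deviation is to contribute 0 (any partial contribution still incurs the fine and gives up units whose private return 0.8556 is below 1).
Deviating from 42 to 0 saves 42 tokens but forfeits the deviator's share of the drop in the group account: 7.7/9 × 42 = 35.93.
So the deviation gain is 42 − 35.93 = 6.07, and the fine must be at least 6.07 tokens to wipe it out.

6.07 tokens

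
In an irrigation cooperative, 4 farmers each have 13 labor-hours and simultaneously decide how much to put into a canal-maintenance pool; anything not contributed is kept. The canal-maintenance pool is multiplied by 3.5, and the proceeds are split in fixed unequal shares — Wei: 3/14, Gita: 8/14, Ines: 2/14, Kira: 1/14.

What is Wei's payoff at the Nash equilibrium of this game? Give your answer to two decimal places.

22.75 labor-hours

Each unit j contributes comes back to j as 3.5 × (j's share), so j prefers to contribute only if that share exceeds 1/3.5 = 0.2857; otherwise keeping the unit dominates.
Only Gita (8/14) clears that bar, contributing 13; the remaining 3 contribute 0. Total contributed: 13.
Wei keeps 13 and receives 3.5 × 13 × 3/14 = 9.75 from the canal-maintenance pool, for a payoff of 22.75.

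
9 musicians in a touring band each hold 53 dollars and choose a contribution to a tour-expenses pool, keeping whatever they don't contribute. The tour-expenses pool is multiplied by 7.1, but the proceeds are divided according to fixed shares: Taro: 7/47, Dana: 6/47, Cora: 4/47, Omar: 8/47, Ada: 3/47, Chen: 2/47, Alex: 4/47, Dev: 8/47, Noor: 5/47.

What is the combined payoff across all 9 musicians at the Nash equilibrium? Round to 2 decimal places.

For player j, contributing a unit is worthwhile iff 7.1 × (j's share) ≥ 1, i.e. iff j's share is at least 0.1408.
The shares above 0.1408 belong to Taro, Omar and Dev, contributing 53 each; the remaining 6 contribute 0. Total contributed: 159.
The tour-expenses pool pays out 7.1 × 159 = 1128.90 in total (split across the unequal shares, but the aggregate is all that matters for the group sum).
The 6 free-riders keep 53 each, adding 318. Group total = 318 + 1128.90 = 1446.90.

1446.90 dollars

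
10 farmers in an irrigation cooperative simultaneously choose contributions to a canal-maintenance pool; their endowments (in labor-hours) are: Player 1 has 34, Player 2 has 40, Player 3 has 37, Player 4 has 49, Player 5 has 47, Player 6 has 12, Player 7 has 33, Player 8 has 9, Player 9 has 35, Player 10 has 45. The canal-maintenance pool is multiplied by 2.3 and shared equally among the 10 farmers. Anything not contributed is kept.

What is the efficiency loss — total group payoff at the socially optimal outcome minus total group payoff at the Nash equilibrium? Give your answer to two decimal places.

The private return per contributed unit is 2.3/10 = 0.2300 < 1 for every player regardless of endowment, so the Nash equilibrium is zero contribution and the group total is Σ E_j = 34 + 40 + 37 + 49 + 47 + 12 + 33 + 9 + 35 + 45 = 341.
Each contributed unit returns 2.300 to the group, so the social optimum is full contribution by everyone: group total = 2.300 × 341 = 784.30.
Efficiency loss = (2.300 − 1) × 341 = 443.30.

443.30 labor-hours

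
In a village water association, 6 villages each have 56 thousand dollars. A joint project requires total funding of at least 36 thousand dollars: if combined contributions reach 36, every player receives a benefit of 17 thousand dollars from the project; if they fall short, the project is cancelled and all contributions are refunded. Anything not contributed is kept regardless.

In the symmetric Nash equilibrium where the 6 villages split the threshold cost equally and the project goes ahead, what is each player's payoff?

67 thousand dollars

Equal share of the threshold: 36/6 = 6.
At this profile no one gains by cutting their contribution: any cut drops the total below 36, the project is cancelled, contributions are refunded, and the deviator ends with 56, which is less than 56 − 6 + 17 = 67. Contributing more than 6 just wastes the excess. So contributing exactly 6 is a best response.
Each player's payoff: 56 − 6 + 17 = 67.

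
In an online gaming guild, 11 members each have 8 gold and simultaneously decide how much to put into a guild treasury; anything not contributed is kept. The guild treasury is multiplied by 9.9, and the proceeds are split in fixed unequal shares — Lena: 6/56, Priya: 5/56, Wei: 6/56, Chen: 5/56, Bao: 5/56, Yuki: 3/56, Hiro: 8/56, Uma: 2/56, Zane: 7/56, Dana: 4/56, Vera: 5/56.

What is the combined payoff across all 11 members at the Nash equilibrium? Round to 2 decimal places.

A player with share s gets back 9.9·s per unit contributed, so full contribution is dominant for anyone with s > 1/9.9 = 0.1010 and zero contribution is dominant for anyone below.
Lena, Wei, Hiro and Zane clear that bar, contributing 8 each; the remaining 7 contribute 0. Total contributed: 32.
The guild treasury pays out 9.9 × 32 = 316.80 in total (split across the unequal shares, but the aggregate is all that matters for the group sum).
The 7 free-riders keep 8 each, adding 56. Group total = 56 + 316.80 = 372.80.

372.80 gold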